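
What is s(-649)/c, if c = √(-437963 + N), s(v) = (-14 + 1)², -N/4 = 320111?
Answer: -169*I*√1718407/1718407 ≈ -0.12892*I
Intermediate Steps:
N = -1280444 (N = -4*320111 = -1280444)
s(v) = 169 (s(v) = (-13)² = 169)
c = I*√1718407 (c = √(-437963 - 1280444) = √(-1718407) = I*√1718407 ≈ 1310.9*I)
s(-649)/c = 169/((I*√1718407)) = 169*(-I*√1718407/1718407) = -169*I*√1718407/1718407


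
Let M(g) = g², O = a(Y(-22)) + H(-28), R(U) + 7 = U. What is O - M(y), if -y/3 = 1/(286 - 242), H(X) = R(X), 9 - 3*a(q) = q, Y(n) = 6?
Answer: -65833/1936 ≈ -34.005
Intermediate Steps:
R(U) = -7 + U
a(q) = 3 - q/3
H(X) = -7 + X
y = -3/44 (y = -3/(286 - 242) = -3/44 ≈ -0.068182)
O = -34 (O = (3 - ⅓*6) + (-7 - 28) = (3 - 2) - 35 = 1 - 35 = -34)
O - M(y) = -34 - (-3/44)² = -34 - 1*9/1936 = -34 - 9/1936 = -65833/1936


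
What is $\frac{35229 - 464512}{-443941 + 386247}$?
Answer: $\frac{429283}{57694} \approx 7.4407$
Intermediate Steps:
$\frac{35229 - 464512}{-443941 + 386247} = - \frac{429283}{-57694} = \left(-429283\right) \left(- \frac{1}{57694}\right) = \frac{429283}{57694}$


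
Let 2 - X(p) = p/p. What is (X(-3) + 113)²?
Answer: 12996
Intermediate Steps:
X(p) = 1 (X(p) = 2 - p/p = 2 - 1*1 = 2 - 1 = 1)
(X(-3) + 113)² = (1 + 113)² = 114² = 12996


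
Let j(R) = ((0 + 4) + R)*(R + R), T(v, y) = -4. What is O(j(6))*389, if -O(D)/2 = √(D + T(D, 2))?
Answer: -1556*√29 ≈ -8379.3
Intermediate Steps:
j(R) = 2*R*(4 + R) (j(R) = (4 + R)*(2*R) = 2*R*(4 + R))
O(D) = -2*√(-4 + D) (O(D) = -2*√(D - 4) = -2*√(-4 + D))
O(j(6))*389 = -2*√(-4 + 2*6*(4 + 6))*389 = -2*√(-4 + 2*6*10)*389 = -2*√(-4 + 120)*389 = -4*√29*389 = -1556*√29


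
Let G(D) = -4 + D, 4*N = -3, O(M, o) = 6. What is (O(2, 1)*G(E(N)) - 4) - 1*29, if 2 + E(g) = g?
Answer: -147/2 ≈ -73.500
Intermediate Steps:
N = -¾ (N = (¼)*(-3) = -¾ ≈ -0.75000)
E(g) = -2 + g
(O(2, 1)*G(E(N)) - 4) - 1*29 = (6*(-4 + (-2 - ¾)) - 4) - 1*29 = (6*(-4 - 11/4) - 4) - 29 = (6*(-27/4) - 4) - 29 = (-81/2 - 4) - 29 = -89/2 - 29 = -147/2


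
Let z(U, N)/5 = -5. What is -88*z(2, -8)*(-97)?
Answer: -213400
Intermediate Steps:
z(U, N) = -25 (z(U, N) = 5*(-5) = -25)
-88*z(2, -8)*(-97) = -88*(-25)*(-97) = 2200*(-97) = -213400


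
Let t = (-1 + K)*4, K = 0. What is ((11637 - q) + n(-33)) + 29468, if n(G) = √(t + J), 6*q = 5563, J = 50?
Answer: 241067/6 + √46 ≈ 40185.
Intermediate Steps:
t = -4 (t = (-1 + 0)*4 = -1*4 = -4)
q = 5563/6 (q = (⅙)*5563 = 5563/6 ≈ 927.17)
n(G) = √46 (n(G) = √(-4 + 50) = √46)
((11637 - q) + n(-33)) + 29468 = ((11637 - 1*5563/6) + √46) + 29468 = ((11637 - 5563/6) + √46) + 29468 = (64259/6 + √46) + 29468 = 241067/6 + √46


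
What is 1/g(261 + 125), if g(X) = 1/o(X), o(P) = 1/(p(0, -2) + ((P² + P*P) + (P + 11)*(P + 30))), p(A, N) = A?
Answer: 1/463144 ≈ 2.1592e-6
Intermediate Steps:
o(P) = 1/(2*P² + (11 + P)*(30 + P)) (o(P) = 1/(0 + ((P² + P*P) + (P + 11)*(P + 30))) = 1/(0 + ((P² + P²) + (11 + P)*(30 + P))) = 1/(0 + (2*P² + (11 + P)*(30 + P))) = 1/(2*P² + (11 + P)*(30 + P)))
g(X) = 330 + 3*X² + 41*X (g(X) = 1/(1/(330 + 3*X² + 41*X)) = 330 + 3*X² + 41*X)
1/g(261 + 125) = 1/(330 + 3*(261 + 125)² + 41*(261 + 125)) = 1/(330 + 3*386² + 41*386) = 1/(330 + 3*148996 + 15826) = 1/(330 + 446988 + 15826) = 1/463144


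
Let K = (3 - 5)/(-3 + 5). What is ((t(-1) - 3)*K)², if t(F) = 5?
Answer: 4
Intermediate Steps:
K = -1 (K = -2/2 = -2*½ = -1)
((t(-1) - 3)*K)² = ((5 - 3)*(-1))² = (2*(-1))² = (-2)² = 4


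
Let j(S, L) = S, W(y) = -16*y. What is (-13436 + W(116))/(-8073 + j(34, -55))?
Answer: 15292/8039 ≈ 1.9022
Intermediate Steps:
(-13436 + W(116))/(-8073 + j(34, -55)) = (-13436 - 16*116)/(-8073 + 34) = (-13436 - 1856)/(-8039) = -15292*(-1/8039) = 15292/8039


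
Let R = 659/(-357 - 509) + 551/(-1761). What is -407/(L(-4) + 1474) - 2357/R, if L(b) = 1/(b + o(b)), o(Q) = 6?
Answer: 10598806986308/4829474085 ≈ 2194.6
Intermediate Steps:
L(b) = 1/(6 + b) (L(b) = 1/(b + 6) = 1/(6 + b))
R = -1637665/1525026 (R = 659/(-866) + 551*(-1/1761) = 659*(-1/866) - 551/1761 = -659/866 - 551/1761 = -1637665/1525026 ≈ -1.0739)
-407/(L(-4) + 1474) - 2357/R = -407/(1/(6 - 4) + 1474) - 2357/(-1637665/1525026) = -407/(1/2 + 1474) - 2357*(-1525026/1637665) = -407/(½ + 1474) + 3594486282/1637665 = -407/2949/2 + 3594486282/1637665 = -407*2/2949 + 3594486282/1637665 = -814/2949 + 3594486282/1637665 = 10598806986308/4829474085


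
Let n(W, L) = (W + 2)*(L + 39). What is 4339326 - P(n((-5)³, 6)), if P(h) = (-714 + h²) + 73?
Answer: -26296258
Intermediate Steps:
n(W, L) = (2 + W)*(39 + L)
P(h) = -641 + h²
4339326 - P(n((-5)³, 6)) = 4339326 - (-641 + (78 + 2*6 + 39*(-5)³ + 6*(-5)³)²) = 4339326 - (-641 + (78 + 12 + 39*(-125) + 6*(-125))²) = 4339326 - (-641 + (78 + 12 - 4875 - 750)²) = 4339326 - (-641 + (-5535)²) = 4339326 - (-641 + 30636225) = 4339326 - 1*30635584 = 4339326 - 30635584 = -26296258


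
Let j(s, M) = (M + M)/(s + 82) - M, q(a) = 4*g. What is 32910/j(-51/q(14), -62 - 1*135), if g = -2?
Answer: 23267370/136127 ≈ 170.92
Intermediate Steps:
q(a) = -8 (q(a) = 4*(-2) = -8)
j(s, M) = -M + 2*M/(82 + s) (j(s, M) = (2*M)/(82 + s) - M = 2*M/(82 + s) - M = -M + 2*M/(82 + s))
32910/j(-51/q(14), -62 - 1*135) = 32910/((-(-62 - 1*135)*(80 - 51/(-8))/(82 - 51/(-8)))) = 32910/((-(-62 - 135)*(80 - 51*(-⅛))/(82 - 51*(-⅛)))) = 32910/((-1*(-197)*(80 + 51/8)/(82 + 51/8))) = 32910/((-1*(-197)*691/8/707/8)) = 32910/((-1*(-197)*8/707*691/8)) = 32910/(136127/707) = 32910*(707/136127) = 23267370/136127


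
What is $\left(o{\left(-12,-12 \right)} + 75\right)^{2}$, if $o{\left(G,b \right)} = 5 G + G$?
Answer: $9$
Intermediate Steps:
$o{\left(G,b \right)} = 6 G$
$\left(o{\left(-12,-12 \right)} + 75\right)^{2} = \left(6 \left(-12\right) + 75\right)^{2} = \left(-72 + 75\right)^{2} = 3^{2} = 9$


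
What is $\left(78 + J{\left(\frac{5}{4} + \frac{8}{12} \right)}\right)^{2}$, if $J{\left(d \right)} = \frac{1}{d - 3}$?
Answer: $\frac{1004004}{169} \approx 5940.9$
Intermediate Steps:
$J{\left(d \right)} = \frac{1}{-3 + d}$
$\left(78 + J{\left(\frac{5}{4} + \frac{8}{12} \right)}\right)^{2} = \left(78 + \frac{1}{-3 + \left(\frac{5}{4} + \frac{8}{12}\right)}\right)^{2} = \left(78 + \frac{1}{-3 + \left(5 \cdot \frac{1}{4} + 8 \cdot \frac{1}{12}\right)}\right)^{2} = \left(78 + \frac{1}{-3 + \left(\frac{5}{4} + \frac{2}{3}\right)}\right)^{2} = \left(78 + \frac{1}{-3 + \frac{23}{12}}\right)^{2} = \left(78 + \frac{1}{- \frac{13}{12}}\right)^{2} = \left(78 - \frac{12}{13}\right)^{2} = \left(\frac{1002}{13}\right)^{2} = \frac{1004004}{169}$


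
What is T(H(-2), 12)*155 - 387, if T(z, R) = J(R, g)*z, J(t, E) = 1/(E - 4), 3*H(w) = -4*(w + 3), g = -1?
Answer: -1037/3 ≈ -345.67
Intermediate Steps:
H(w) = -4 - 4*w/3 (H(w) = (-4*(w + 3))/3 = (-4*(3 + w))/3 = (-12 - 4*w)/3 = -4 - 4*w/3)
J(t, E) = 1/(-4 + E)
T(z, R) = -z/5 (T(z, R) = z/(-4 - 1) = z/(-5) = -z/5)
T(H(-2), 12)*155 - 387 = -(-4 - 4/3*(-2))/5*155 - 387 = -(-4 + 8/3)/5*155 - 387 = -⅕*(-4/3)*155 - 387 = (4/15)*155 - 387 = 124/3 - 387 = -1037/3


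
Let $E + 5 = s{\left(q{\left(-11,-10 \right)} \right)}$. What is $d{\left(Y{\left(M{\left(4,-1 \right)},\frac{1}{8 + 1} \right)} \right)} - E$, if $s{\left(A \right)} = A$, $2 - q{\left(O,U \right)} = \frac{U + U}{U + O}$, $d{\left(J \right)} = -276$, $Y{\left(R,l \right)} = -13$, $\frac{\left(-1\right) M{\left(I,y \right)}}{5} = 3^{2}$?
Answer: $- \frac{5713}{21} \approx -272.05$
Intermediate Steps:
$M{\left(I,y \right)} = -45$ ($M{\left(I,y \right)} = - 5 \cdot 3^{2} = \left(-5\right) 9 = -45$)
$q{\left(O,U \right)} = 2 - \frac{2 U}{O + U}$ ($q{\left(O,U \right)} = 2 - \frac{U + U}{U + O} = 2 - \frac{2 U}{O + U}$)
$E = - \frac{83}{21}$ ($E = -5 + 2 \left(-11\right) \frac{1}{-11 - 10} = -5 + 2 \left(-11\right) \frac{1}{-21} = -5 + 2 \left(-11\right) \left(- \frac{1}{21}\right) = -5 + \frac{22}{21} = - \frac{83}{21} \approx -3.9524$)
$d{\left(Y{\left(M{\left(4,-1 \right)},\frac{1}{8 + 1} \right)} \right)} - E = -276 - - \frac{83}{21} = -276 + \frac{83}{21} = - \frac{5713}{21}$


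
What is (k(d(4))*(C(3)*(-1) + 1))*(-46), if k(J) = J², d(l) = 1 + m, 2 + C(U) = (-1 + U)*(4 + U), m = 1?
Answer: 2024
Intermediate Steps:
C(U) = -2 + (-1 + U)*(4 + U)
d(l) = 2 (d(l) = 1 + 1 = 2)
(k(d(4))*(C(3)*(-1) + 1))*(-46) = (2²*((-6 + 3² + 3*3)*(-1) + 1))*(-46) = (4*((-6 + 9 + 9)*(-1) + 1))*(-46) = (4*(12*(-1) + 1))*(-46) = (4*(-12 + 1))*(-46) = (4*(-11))*(-46) = -44*(-46) = 2024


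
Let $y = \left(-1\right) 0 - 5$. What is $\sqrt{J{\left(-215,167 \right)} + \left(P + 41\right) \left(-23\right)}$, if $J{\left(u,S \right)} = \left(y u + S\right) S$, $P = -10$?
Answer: $\sqrt{206701} \approx 454.64$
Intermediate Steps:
$y = -5$ ($y = 0 - 5 = -5$)
$J{\left(u,S \right)} = S \left(S - 5 u\right)$ ($J{\left(u,S \right)} = \left(- 5 u + S\right) S = \left(S - 5 u\right) S = S \left(S - 5 u\right)$)
$\sqrt{J{\left(-215,167 \right)} + \left(P + 41\right) \left(-23\right)} = \sqrt{167 \left(167 - -1075\right) + \left(-10 + 41\right) \left(-23\right)} = \sqrt{167 \left(167 + 1075\right) + 31 \left(-23\right)} = \sqrt{167 \cdot 1242 - 713} = \sqrt{207414 - 713} = \sqrt{206701}$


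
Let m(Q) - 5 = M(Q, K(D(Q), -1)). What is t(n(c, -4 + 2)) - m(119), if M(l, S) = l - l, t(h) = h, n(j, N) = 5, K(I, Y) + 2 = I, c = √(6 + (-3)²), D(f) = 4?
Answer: 0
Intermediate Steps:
c = √15 (c = √(6 + 9) = √15 ≈ 3.8730)
K(I, Y) = -2 + I
M(l, S) = 0
m(Q) = 5 (m(Q) = 5 + 0 = 5)
t(n(c, -4 + 2)) - m(119) = 5 - 1*5 = 5 - 5 = 0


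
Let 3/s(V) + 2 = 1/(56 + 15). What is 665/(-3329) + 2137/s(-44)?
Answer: -334408646/236359 ≈ -1414.8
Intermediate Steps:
s(V) = -71/47 (s(V) = 3/(-2 + 1/(56 + 15)) = 3/(-2 + 1/71) = 3/(-141/71) = 3*(-71/141) = -71/47)
665/(-3329) + 2137/s(-44) = 665/(-3329) + 2137/(-71/47) = 665*(-1/3329) + 2137*(-47/71) = -665/3329 - 100439/71 = -334408646/236359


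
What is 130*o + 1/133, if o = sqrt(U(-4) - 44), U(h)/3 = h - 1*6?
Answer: 1/133 + 130*I*sqrt(74) ≈ 0.0075188 + 1118.3*I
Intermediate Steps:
U(h) = -18 + 3*h (U(h) = 3*(h - 1*6) = 3*(h - 6) = 3*(-6 + h) = -18 + 3*h)
o = I*sqrt(74) (o = sqrt((-18 + 3*(-4)) - 44) = sqrt((-18 - 12) - 44) = sqrt(-30 - 44) = sqrt(-74) = I*sqrt(74) ≈ 8.6023*I)
130*o + 1/133 = 130*(I*sqrt(74)) + 1/133 = 130*I*sqrt(74) + 1/133 = 1/133 + 130*I*sqrt(74)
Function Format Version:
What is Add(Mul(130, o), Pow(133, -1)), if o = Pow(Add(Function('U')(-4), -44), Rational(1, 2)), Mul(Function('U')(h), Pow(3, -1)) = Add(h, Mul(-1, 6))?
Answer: Add(Rational(1, 133), Mul(130, I, Pow(74, Rational(1, 2)))) ≈ Add(0.0075188, Mul(1118.3, I))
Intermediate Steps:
Function('U')(h) = Add(-18, Mul(3, h)) (Function('U')(h) = Mul(3, Add(h, Mul(-1, 6))) = Mul(3, Add(h, -6)) = Mul(3, Add(-6, h)) = Add(-18, Mul(3, h)))
o = Mul(I, Pow(74, Rational(1, 2))) (o = Pow(Add(Add(-18, Mul(3, -4)), -44), Rational(1, 2)) = Pow(Add(Add(-18, -12), -44), Rational(1, 2)) = Pow(Add(-30, -44), Rational(1, 2)) = Pow(-74, Rational(1, 2)) = Mul(I, Pow(74, Rational(1, 2))) ≈ Mul(8.6023, I))
Add(Mul(130, o), Pow(133, -1)) = Add(Mul(130, Mul(I, Pow(74, Rational(1, 2)))), Pow(133, -1)) = Add(Mul(130, I, Pow(74, Rational(1, 2))), Rational(1, 133)) = Add(Rational(1, 133), Mul(130, I, Pow(74, Rational(1, 2))))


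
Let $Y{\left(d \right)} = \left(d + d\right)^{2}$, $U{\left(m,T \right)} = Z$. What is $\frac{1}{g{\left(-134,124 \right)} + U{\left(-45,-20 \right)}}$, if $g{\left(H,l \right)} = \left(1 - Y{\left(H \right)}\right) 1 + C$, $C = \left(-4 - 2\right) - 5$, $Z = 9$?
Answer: $- \frac{1}{71825} \approx -1.3923 \cdot 10^{-5}$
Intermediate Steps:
$U{\left(m,T \right)} = 9$
$Y{\left(d \right)} = 4 d^{2}$ ($Y{\left(d \right)} = \left(2 d\right)^{2} = 4 d^{2}$)
$C = -11$ ($C = -6 - 5 = -11$)
$g{\left(H,l \right)} = -10 - 4 H^{2}$ ($g{\left(H,l \right)} = \left(1 - 4 H^{2}\right) 1 - 11 = \left(1 - 4 H^{2}\right) - 11 = -10 - 4 H^{2}$)
$\frac{1}{g{\left(-134,124 \right)} + U{\left(-45,-20 \right)}} = \frac{1}{\left(-10 - 4 \left(-134\right)^{2}\right) + 9} = \frac{1}{\left(-10 - 71824\right) + 9} = \frac{1}{-71834 + 9} = \frac{1}{-71825} = - \frac{1}{71825}$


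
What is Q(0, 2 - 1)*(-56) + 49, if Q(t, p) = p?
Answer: -7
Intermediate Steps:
Q(0, 2 - 1)*(-56) + 49 = (2 - 1)*(-56) + 49 = 1*(-56) + 49 = -56 + 49 = -7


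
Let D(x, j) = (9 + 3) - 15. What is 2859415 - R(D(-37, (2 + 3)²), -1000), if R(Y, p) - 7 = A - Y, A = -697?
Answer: 2860102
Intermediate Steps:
D(x, j) = -3 (D(x, j) = 12 - 15 = -3)
R(Y, p) = -690 - Y (R(Y, p) = 7 + (-697 - Y) = -690 - Y)
2859415 - R(D(-37, (2 + 3)²), -1000) = 2859415 - (-690 - 1*(-3)) = 2859415 - (-690 + 3) = 2859415 - 1*(-687) = 2859415 + 687 = 2860102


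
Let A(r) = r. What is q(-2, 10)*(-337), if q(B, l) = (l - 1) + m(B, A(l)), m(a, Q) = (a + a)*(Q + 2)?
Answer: 13143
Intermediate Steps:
m(a, Q) = 2*a*(2 + Q) (m(a, Q) = (2*a)*(2 + Q) = 2*a*(2 + Q))
q(B, l) = -1 + l + 2*B*(2 + l) (q(B, l) = (l - 1) + 2*B*(2 + l) = (-1 + l) + 2*B*(2 + l) = -1 + l + 2*B*(2 + l))
q(-2, 10)*(-337) = (-1 + 10 + 2*(-2)*(2 + 10))*(-337) = (-1 + 10 + 2*(-2)*12)*(-337) = (-1 + 10 - 48)*(-337) = -39*(-337) = 13143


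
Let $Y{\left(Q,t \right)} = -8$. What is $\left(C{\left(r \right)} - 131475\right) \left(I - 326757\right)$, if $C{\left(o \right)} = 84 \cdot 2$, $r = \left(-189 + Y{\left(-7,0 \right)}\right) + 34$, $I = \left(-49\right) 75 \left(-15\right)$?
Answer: $35667183024$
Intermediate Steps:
$I = 55125$ ($I = \left(-3675\right) \left(-15\right) = 55125$)
$r = -163$ ($r = \left(-189 - 8\right) + 34 = -197 + 34 = -163$)
$C{\left(o \right)} = 168$
$\left(C{\left(r \right)} - 131475\right) \left(I - 326757\right) = \left(168 - 131475\right) \left(55125 - 326757\right) = \left(-131307\right) \left(-271632\right) = 35667183024$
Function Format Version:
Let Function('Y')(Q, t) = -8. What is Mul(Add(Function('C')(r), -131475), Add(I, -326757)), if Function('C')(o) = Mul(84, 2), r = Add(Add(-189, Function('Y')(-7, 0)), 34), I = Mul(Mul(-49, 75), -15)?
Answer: 35667183024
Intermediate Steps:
I = 55125 (I = Mul(-3675, -15) = 55125)
r = -163 (r = Add(Add(-189, -8), 34) = Add(-197, 34) = -163)
Function('C')(o) = 168
Mul(Add(Function('C')(r), -131475), Add(I, -326757)) = Mul(Add(168, -131475), Add(55125, -326757)) = Mul(-131307, -271632) = 35667183024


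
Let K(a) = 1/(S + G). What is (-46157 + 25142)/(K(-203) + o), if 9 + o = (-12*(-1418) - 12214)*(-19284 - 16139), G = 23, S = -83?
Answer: 1260900/10206075301 ≈ 0.00012354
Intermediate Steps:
o = -170101255 (o = -9 + (-12*(-1418) - 12214)*(-19284 - 16139) = -9 + (17016 - 12214)*(-35423) = -9 + 4802*(-35423) = -9 - 170101246 = -170101255)
K(a) = -1/60 (K(a) = 1/(-83 + 23) = 1/(-60) = -1/60)
(-46157 + 25142)/(K(-203) + o) = (-46157 + 25142)/(-1/60 - 170101255) = -21015/(-10206075301/60) = -21015*(-60/10206075301) = 1260900/10206075301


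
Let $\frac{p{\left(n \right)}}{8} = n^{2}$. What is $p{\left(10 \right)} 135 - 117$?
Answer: $107883$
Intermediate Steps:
$p{\left(n \right)} = 8 n^{2}$
$p{\left(10 \right)} 135 - 117 = 8 \cdot 10^{2} \cdot 135 - 117 = 8 \cdot 100 \cdot 135 - 117 = 800 \cdot 135 - 117 = 108000 - 117 = 107883$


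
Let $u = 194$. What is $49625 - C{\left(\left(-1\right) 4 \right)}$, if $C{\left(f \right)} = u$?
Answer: $49431$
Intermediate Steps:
$C{\left(f \right)} = 194$
$49625 - C{\left(\left(-1\right) 4 \right)} = 49625 - 194 = 49431$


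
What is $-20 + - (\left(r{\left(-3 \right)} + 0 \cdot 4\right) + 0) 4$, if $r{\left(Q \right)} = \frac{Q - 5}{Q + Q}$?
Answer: $- \frac{76}{3} \approx -25.333$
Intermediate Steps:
$r{\left(Q \right)} = \frac{-5 + Q}{2 Q}$
$-20 + - (\left(r{\left(-3 \right)} + 0 \cdot 4\right) + 0) 4 = -20 + - (\left(\frac{-5 - 3}{2 \left(-3\right)} + 0 \cdot 4\right) + 0) 4 = -20 + - (\left(\frac{1}{2} \left(- \frac{1}{3}\right) \left(-8\right) + 0\right) + 0) 4 = -20 + - (\left(\frac{4}{3} + 0\right) + 0) 4 = -20 + - (\frac{4}{3} + 0) 4 = -20 + \left(-1\right) \frac{4}{3} \cdot 4 = -20 - \frac{16}{3} = - \frac{76}{3}$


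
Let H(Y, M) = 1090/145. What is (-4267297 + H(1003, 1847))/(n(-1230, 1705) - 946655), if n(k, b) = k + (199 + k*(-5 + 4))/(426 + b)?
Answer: 263714222745/58578303674 ≈ 4.5019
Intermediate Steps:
H(Y, M) = 218/29 (H(Y, M) = 1090*(1/145) = 218/29)
n(k, b) = k + (199 - k)/(426 + b) (n(k, b) = k + (199 + k*(-1))/(426 + b) = k + (199 - k)/(426 + b))
(-4267297 + H(1003, 1847))/(n(-1230, 1705) - 946655) = (-4267297 + 218/29)/((199 + 425*(-1230) + 1705*(-1230))/(426 + 1705) - 946655) = -123751395/(29*((199 - 522750 - 2097150)/2131 - 946655)) = -123751395/(29*((1/2131)*(-2619701) - 946655)) = -123751395/(29*(-2619701/2131 - 946655)) = -123751395/(29*(-2019941506/2131)) = -123751395/29*(-2131/2019941506) = 263714222745/58578303674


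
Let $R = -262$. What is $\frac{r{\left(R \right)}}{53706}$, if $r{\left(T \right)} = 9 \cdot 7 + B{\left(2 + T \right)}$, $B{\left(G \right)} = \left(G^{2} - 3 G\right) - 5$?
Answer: $\frac{34219}{26853} \approx 1.2743$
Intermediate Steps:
$B{\left(G \right)} = -5 + G^{2} - 3 G$
$r{\left(T \right)} = 52 + \left(2 + T\right)^{2} - 3 T$ ($r{\left(T \right)} = 9 \cdot 7 - \left(5 - \left(2 + T\right)^{2} + 3 \left(2 + T\right)\right) = 63 - \left(11 - \left(2 + T\right)^{2} + 3 T\right) = 52 + \left(2 + T\right)^{2} - 3 T$)
$\frac{r{\left(R \right)}}{53706} = \frac{56 - 262 + \left(-262\right)^{2}}{53706} = \left(56 - 262 + 68644\right) \frac{1}{53706} = 68438 \cdot \frac{1}{53706} = \frac{34219}{26853}$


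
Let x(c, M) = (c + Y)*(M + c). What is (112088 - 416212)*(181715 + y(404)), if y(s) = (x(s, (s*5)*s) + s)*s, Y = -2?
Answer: -40328021915433972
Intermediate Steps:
x(c, M) = (-2 + c)*(M + c) (x(c, M) = (c - 2)*(M + c) = (-2 + c)*(M + c))
y(s) = s*(-s - 9*s² + 5*s³) (y(s) = ((s² - 2*s*5*s - 2*s + ((s*5)*s)*s) + s)*s = ((s² - 2*5*s*s - 2*s + ((5*s)*s)*s) + s)*s = ((s² - 10*s² - 2*s + (5*s²)*s) + s)*s = ((s² - 10*s² - 2*s + 5*s³) + s)*s = ((-9*s² - 2*s + 5*s³) + s)*s = (-s - 9*s² + 5*s³)*s = s*(-s - 9*s² + 5*s³))
(112088 - 416212)*(181715 + y(404)) = (112088 - 416212)*(181715 + 404²*(-1 - 9*404 + 5*404²)) = -304124*(181715 + 163216*(-1 - 3636 + 5*163216)) = -304124*(181715 + 163216*(-1 - 3636 + 816080)) = -304124*(181715 + 163216*812443) = -304124*(181715 + 132603696688) = -304124*132603878403 = -40328021915433972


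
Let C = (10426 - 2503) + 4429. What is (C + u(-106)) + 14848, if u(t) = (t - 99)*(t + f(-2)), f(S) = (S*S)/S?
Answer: 49340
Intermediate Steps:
f(S) = S (f(S) = S²/S = S)
u(t) = (-99 + t)*(-2 + t) (u(t) = (t - 99)*(t - 2) = (-99 + t)*(-2 + t))
C = 12352 (C = 7923 + 4429 = 12352)
(C + u(-106)) + 14848 = (12352 + (198 + (-106)² - 101*(-106))) + 14848 = (12352 + (198 + 11236 + 10706)) + 14848 = (12352 + 22140) + 14848 = 34492 + 14848 = 49340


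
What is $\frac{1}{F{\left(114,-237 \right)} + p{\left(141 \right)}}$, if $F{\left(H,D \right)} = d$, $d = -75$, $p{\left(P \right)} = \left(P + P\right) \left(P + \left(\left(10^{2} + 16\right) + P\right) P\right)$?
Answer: $\frac{1}{10258521} \approx 9.748 \cdot 10^{-8}$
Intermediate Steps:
$p{\left(P \right)} = 2 P \left(P + P \left(116 + P\right)\right)$ ($p{\left(P \right)} = 2 P \left(P + \left(\left(100 + 16\right) + P\right) P\right) = 2 P \left(P + \left(116 + P\right) P\right) = 2 P \left(P + P \left(116 + P\right)\right)$)
$F{\left(H,D \right)} = -75$
$\frac{1}{F{\left(114,-237 \right)} + p{\left(141 \right)}} = \frac{1}{-75 + 2 \cdot 141^{2} \left(117 + 141\right)} = \frac{1}{-75 + 2 \cdot 19881 \cdot 258} = \frac{1}{-75 + 10258596} = \frac{1}{10258521}$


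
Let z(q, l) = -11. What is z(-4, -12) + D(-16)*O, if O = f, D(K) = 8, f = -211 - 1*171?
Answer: -3067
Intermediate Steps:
f = -382 (f = -211 - 171 = -382)
O = -382
z(-4, -12) + D(-16)*O = -11 + 8*(-382) = -11 - 3056 = -3067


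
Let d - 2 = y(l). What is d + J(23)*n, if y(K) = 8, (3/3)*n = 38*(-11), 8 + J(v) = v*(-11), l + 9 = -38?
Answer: 109108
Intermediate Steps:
l = -47 (l = -9 - 38 = -47)
J(v) = -8 - 11*v (J(v) = -8 + v*(-11) = -8 - 11*v)
n = -418 (n = 38*(-11) = -418)
d = 10 (d = 2 + 8 = 10)
d + J(23)*n = 10 + (-8 - 11*23)*(-418) = 10 + (-8 - 253)*(-418) = 10 - 261*(-418) = 10 + 109098 = 109108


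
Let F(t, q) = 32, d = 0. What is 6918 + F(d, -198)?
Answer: 6950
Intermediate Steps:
6918 + F(d, -198) = 6918 + 32 = 6950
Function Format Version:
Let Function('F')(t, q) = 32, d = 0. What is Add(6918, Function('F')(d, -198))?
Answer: 6950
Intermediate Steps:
Add(6918, Function('F')(d, -198)) = Add(6918, 32) = 6950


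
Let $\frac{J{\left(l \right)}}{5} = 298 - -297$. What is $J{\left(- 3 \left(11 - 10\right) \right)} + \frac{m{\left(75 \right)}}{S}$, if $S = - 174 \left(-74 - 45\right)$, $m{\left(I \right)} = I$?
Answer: $\frac{20533475}{6902} \approx 2975.0$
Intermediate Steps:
$S = 20706$ ($S = \left(-174\right) \left(-119\right) = 20706$)
$J{\left(l \right)} = 2975$ ($J{\left(l \right)} = 5 \left(298 - -297\right) = 5 \left(298 + 297\right) = 5 \cdot 595 = 2975$)
$J{\left(- 3 \left(11 - 10\right) \right)} + \frac{m{\left(75 \right)}}{S} = 2975 + \frac{75}{20706} = 2975 + 75 \cdot \frac{1}{20706} = 2975 + \frac{25}{6902} = \frac{20533475}{6902}$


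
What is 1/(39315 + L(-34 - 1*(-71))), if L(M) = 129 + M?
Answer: 1/39481 ≈ 2.5329e-5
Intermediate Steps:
1/(39315 + L(-34 - 1*(-71))) = 1/(39315 + (129 + (-34 - 1*(-71)))) = 1/(39315 + (129 + (-34 + 71))) = 1/(39315 + (129 + 37)) = 1/(39315 + 166) = 1/39481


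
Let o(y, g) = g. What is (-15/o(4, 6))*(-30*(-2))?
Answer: -150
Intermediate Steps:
(-15/o(4, 6))*(-30*(-2)) = (-15/6)*(-30*(-2)) = -15*⅙*60 = -5/2*60 = -150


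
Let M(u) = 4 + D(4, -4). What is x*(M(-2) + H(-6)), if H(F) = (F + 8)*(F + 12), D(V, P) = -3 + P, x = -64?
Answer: -576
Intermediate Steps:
H(F) = (8 + F)*(12 + F)
M(u) = -3 (M(u) = 4 + (-3 - 4) = 4 - 7 = -3)
x*(M(-2) + H(-6)) = -64*(-3 + (96 + (-6)**2 + 20*(-6))) = -64*(-3 + (96 + 36 - 120)) = -64*(-3 + 12) = -64*9 = -576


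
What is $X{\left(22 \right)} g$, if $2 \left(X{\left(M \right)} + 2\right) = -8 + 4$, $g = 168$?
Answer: $-672$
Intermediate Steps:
$X{\left(M \right)} = -4$ ($X{\left(M \right)} = -2 + \frac{-8 + 4}{2} = -2 + \frac{1}{2} \left(-4\right) = -2 - 2 = -4$)
$X{\left(22 \right)} g = \left(-4\right) 168 = -672$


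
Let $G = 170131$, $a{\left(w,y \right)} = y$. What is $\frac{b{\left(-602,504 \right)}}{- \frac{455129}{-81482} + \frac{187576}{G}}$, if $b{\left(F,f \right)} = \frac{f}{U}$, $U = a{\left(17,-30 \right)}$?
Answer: $- \frac{1164459587928}{463578097655} \approx -2.5119$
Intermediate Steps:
$U = -30$
$b{\left(F,f \right)} = - \frac{f}{30}$ ($b{\left(F,f \right)} = \frac{f}{-30} = f \left(- \frac{1}{30}\right) = - \frac{f}{30}$)
$\frac{b{\left(-602,504 \right)}}{- \frac{455129}{-81482} + \frac{187576}{G}} = \frac{\left(- \frac{1}{30}\right) 504}{- \frac{455129}{-81482} + \frac{187576}{170131}} = - \frac{84}{5 \left(\left(-455129\right) \left(- \frac{1}{81482}\right) + 187576 \cdot \frac{1}{170131}\right)} = - \frac{84}{5 \left(\frac{455129}{81482} + \frac{187576}{170131}\right)} = - \frac{84}{5 \cdot \frac{92715619531}{13862614142}} = \left(- \frac{84}{5}\right) \frac{13862614142}{92715619531} = - \frac{1164459587928}{463578097655}$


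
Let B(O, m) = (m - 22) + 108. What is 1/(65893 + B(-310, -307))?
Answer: 1/65672 ≈ 1.5227e-5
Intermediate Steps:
B(O, m) = 86 + m (B(O, m) = (-22 + m) + 108 = 86 + m)
1/(65893 + B(-310, -307)) = 1/(65893 + (86 - 307)) = 1/(65893 - 221) = 1/65672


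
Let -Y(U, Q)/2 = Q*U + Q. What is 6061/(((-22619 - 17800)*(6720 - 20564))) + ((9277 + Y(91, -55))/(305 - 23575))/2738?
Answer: -654226974227/2228214517952085 ≈ -0.00029361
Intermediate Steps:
Y(U, Q) = -2*Q - 2*Q*U (Y(U, Q) = -2*(Q*U + Q) = -2*(Q + Q*U) = -2*Q - 2*Q*U)
6061/(((-22619 - 17800)*(6720 - 20564))) + ((9277 + Y(91, -55))/(305 - 23575))/2738 = 6061/(((-22619 - 17800)*(6720 - 20564))) + ((9277 - 2*(-55)*(1 + 91))/(305 - 23575))/2738 = 6061/((-40419*(-13844))) + ((9277 - 2*(-55)*92)/(-23270))*(1/2738) = 6061/559560636 + ((9277 + 10120)*(-1/23270))*(1/2738) = 6061*(1/559560636) + (19397*(-1/23270))*(1/2738) = 6061/559560636 - 19397/23270*1/2738 = 6061/559560636 - 19397/63713260 = -654226974227/2228214517952085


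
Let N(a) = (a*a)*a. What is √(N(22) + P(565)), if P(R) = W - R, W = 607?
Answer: √10690 ≈ 103.39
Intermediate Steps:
N(a) = a³ (N(a) = a²*a = a³)
P(R) = 607 - R
√(N(22) + P(565)) = √(22³ + (607 - 1*565)) = √(10648 + (607 - 565)) = √(10648 + 42) = √10690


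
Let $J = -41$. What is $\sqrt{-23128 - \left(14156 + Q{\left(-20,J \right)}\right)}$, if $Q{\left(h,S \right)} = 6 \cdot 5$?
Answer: $3 i \sqrt{4146} \approx 193.17 i$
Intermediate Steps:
$Q{\left(h,S \right)} = 30$
$\sqrt{-23128 - \left(14156 + Q{\left(-20,J \right)}\right)} = \sqrt{-23128 - 14186} = \sqrt{-37314} = 3 i \sqrt{4146}$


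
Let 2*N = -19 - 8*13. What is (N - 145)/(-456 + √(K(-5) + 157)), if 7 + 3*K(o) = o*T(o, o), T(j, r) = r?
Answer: 94164/207773 + 413*√163/415546 ≈ 0.46590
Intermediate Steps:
K(o) = -7/3 + o²/3 (K(o) = -7/3 + (o*o)/3 = -7/3 + o²/3)
N = -123/2 (N = (-19 - 8*13)/2 = (-19 - 1*104)/2 = (-19 - 104)/2 = (½)*(-123) = -123/2 ≈ -61.500)
(N - 145)/(-456 + √(K(-5) + 157)) = (-123/2 - 145)/(-456 + √((-7/3 + (⅓)*(-5)²) + 157)) = -413/(2*(-456 + √((-7/3 + (⅓)*25) + 157))) = -413/(2*(-456 + √((-7/3 + 25/3) + 157))) = -413/(2*(-456 + √(6 + 157))) = -413/(2*(-456 + √163))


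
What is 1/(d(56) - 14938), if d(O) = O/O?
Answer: -1/14937 ≈ -6.6948e-5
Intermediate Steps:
d(O) = 1
1/(d(56) - 14938) = 1/(1 - 14938) = 1/(-14937) = -1/14937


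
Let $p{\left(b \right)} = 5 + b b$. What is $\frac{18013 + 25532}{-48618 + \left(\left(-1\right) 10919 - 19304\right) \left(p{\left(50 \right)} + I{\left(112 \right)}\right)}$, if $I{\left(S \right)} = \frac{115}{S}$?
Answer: $- \frac{4877040}{8488285741} \approx -0.00057456$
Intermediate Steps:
$p{\left(b \right)} = 5 + b^{2}$
$\frac{18013 + 25532}{-48618 + \left(\left(-1\right) 10919 - 19304\right) \left(p{\left(50 \right)} + I{\left(112 \right)}\right)} = \frac{18013 + 25532}{-48618 + \left(\left(-1\right) 10919 - 19304\right) \left(\left(5 + 50^{2}\right) + \frac{115}{112}\right)} = \frac{43545}{-48618 + \left(-10919 - 19304\right) \left(\left(5 + 2500\right) + 115 \cdot \frac{1}{112}\right)} = \frac{43545}{-48618 - 30223 \left(2505 + \frac{115}{112}\right)} = \frac{43545}{-48618 - \frac{8482840525}{112}} = \frac{43545}{- \frac{8488285741}{112}} = 43545 \left(- \frac{112}{8488285741}\right) = - \frac{4877040}{8488285741}$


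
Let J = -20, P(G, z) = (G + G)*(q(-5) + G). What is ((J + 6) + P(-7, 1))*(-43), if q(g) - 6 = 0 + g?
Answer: -3010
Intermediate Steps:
q(g) = 6 + g (q(g) = 6 + (0 + g) = 6 + g)
P(G, z) = 2*G*(1 + G) (P(G, z) = (G + G)*((6 - 5) + G) = (2*G)*(1 + G) = 2*G*(1 + G))
((J + 6) + P(-7, 1))*(-43) = ((-20 + 6) + 2*(-7)*(1 - 7))*(-43) = (-14 + 2*(-7)*(-6))*(-43) = (-14 + 84)*(-43) = 70*(-43) = -3010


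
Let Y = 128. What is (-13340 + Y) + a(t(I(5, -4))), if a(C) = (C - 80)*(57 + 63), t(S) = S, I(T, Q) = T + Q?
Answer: -22692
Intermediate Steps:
I(T, Q) = Q + T
a(C) = -9600 + 120*C (a(C) = (-80 + C)*120 = -9600 + 120*C)
(-13340 + Y) + a(t(I(5, -4))) = (-13340 + 128) + (-9600 + 120*(-4 + 5)) = -13212 + (-9600 + 120*1) = -13212 + (-9600 + 120) = -13212 - 9480 = -22692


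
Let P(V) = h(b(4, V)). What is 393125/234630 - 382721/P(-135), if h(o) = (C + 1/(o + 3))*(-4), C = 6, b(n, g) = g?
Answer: 592727858693/37118466 ≈ 15969.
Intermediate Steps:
h(o) = -24 - 4/(3 + o) (h(o) = (6 + 1/(o + 3))*(-4) = (6 + 1/(3 + o))*(-4) = -24 - 4/(3 + o))
P(V) = 4*(-19 - 6*V)/(3 + V)
393125/234630 - 382721/P(-135) = 393125/234630 - 382721*(3 - 135)/(4*(-19 - 6*(-135))) = 393125*(1/234630) - 382721*(-33/(-19 + 810)) = 78625/46926 - 382721/(4*(-1/132)*791) = 78625/46926 - 382721/(-791/33) = 78625/46926 - 382721*(-33/791) = 78625/46926 + 12629793/791 = 592727858693/37118466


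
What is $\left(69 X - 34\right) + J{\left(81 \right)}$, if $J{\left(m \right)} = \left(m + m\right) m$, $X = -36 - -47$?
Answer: $13847$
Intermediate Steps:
$X = 11$ ($X = -36 + 47 = 11$)
$J{\left(m \right)} = 2 m^{2}$ ($J{\left(m \right)} = 2 m m = 2 m^{2}$)
$\left(69 X - 34\right) + J{\left(81 \right)} = \left(69 \cdot 11 - 34\right) + 2 \cdot 81^{2} = \left(759 - 34\right) + 2 \cdot 6561 = 725 + 13122 = 13847$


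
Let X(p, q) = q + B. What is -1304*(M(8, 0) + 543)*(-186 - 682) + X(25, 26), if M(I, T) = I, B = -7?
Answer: 623661491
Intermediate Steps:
X(p, q) = -7 + q (X(p, q) = q - 7 = -7 + q)
-1304*(M(8, 0) + 543)*(-186 - 682) + X(25, 26) = -1304*(8 + 543)*(-186 - 682) + (-7 + 26) = -718504*(-868) + 19 = -1304*(-478268) + 19 = 623661472 + 19 = 623661491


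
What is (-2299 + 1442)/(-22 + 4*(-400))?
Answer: 857/1622 ≈ 0.52836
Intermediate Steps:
(-2299 + 1442)/(-22 + 4*(-400)) = -857/(-22 - 1600) = -857/(-1622) = -857*(-1/1622) = 857/1622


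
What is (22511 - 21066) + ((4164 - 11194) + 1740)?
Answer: -3845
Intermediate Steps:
(22511 - 21066) + ((4164 - 11194) + 1740) = 1445 + (-7030 + 1740) = 1445 - 5290 = -3845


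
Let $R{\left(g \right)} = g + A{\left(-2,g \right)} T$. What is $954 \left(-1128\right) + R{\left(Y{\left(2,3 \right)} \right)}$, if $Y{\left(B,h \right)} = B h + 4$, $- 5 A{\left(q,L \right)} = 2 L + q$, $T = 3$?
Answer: $- \frac{5380564}{5} \approx -1.0761 \cdot 10^{6}$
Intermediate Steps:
$A{\left(q,L \right)} = - \frac{2 L}{5} - \frac{q}{5}$ ($A{\left(q,L \right)} = - \frac{2 L + q}{5} = - \frac{q + 2 L}{5} = - \frac{2 L}{5} - \frac{q}{5}$)
$Y{\left(B,h \right)} = 4 + B h$
$R{\left(g \right)} = \frac{6}{5} - \frac{g}{5}$ ($R{\left(g \right)} = g + \left(- \frac{2 g}{5} - - \frac{2}{5}\right) 3 = g + \left(- \frac{2 g}{5} + \frac{2}{5}\right) 3 = g + \left(\frac{2}{5} - \frac{2 g}{5}\right) 3 = g - \left(- \frac{6}{5} + \frac{6 g}{5}\right) = \frac{6}{5} - \frac{g}{5}$)
$954 \left(-1128\right) + R{\left(Y{\left(2,3 \right)} \right)} = 954 \left(-1128\right) + \left(\frac{6}{5} - \frac{4 + 2 \cdot 3}{5}\right) = -1076112 + \left(\frac{6}{5} - \frac{4 + 6}{5}\right) = -1076112 + \left(\frac{6}{5} - 2\right) = -1076112 - \frac{4}{5} = - \frac{5380564}{5}$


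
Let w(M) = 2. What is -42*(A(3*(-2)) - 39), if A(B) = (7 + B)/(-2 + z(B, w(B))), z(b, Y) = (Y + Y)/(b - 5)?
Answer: 21525/13 ≈ 1655.8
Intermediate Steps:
z(b, Y) = 2*Y/(-5 + b) (z(b, Y) = (2*Y)/(-5 + b) = 2*Y/(-5 + b))
A(B) = (7 + B)/(-2 + 4/(-5 + B)) (A(B) = (7 + B)/(-2 + 2*2/(-5 + B)) = (7 + B)/(-2 + 4/(-5 + B)))
-42*(A(3*(-2)) - 39) = -42*(-(-5 + 3*(-2))*(7 + 3*(-2))/(-14 + 2*(3*(-2))) - 39) = -42*(-(-5 - 6)*(7 - 6)/(-14 + 2*(-6)) - 39) = -42*(-1*(-11)*1/(-14 - 12) - 39) = -42*(-1*(-11)*1/(-26) - 39) = -42*(-1*(-1/26)*(-11)*1 - 39) = -42*(-11/26 - 39) = -42*(-1025/26) = 21525/13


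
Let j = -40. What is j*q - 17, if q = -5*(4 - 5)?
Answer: -217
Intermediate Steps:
q = 5 (q = -5*(-1) = 5)
j*q - 17 = -40*5 - 17 = -200 - 17 = -217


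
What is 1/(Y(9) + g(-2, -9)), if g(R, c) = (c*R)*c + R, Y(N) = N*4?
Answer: -1/128 ≈ -0.0078125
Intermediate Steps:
Y(N) = 4*N
g(R, c) = R + R*c² (g(R, c) = (R*c)*c + R = R*c² + R = R + R*c²)
1/(Y(9) + g(-2, -9)) = 1/(4*9 - 2*(1 + (-9)²)) = 1/(36 - 2*(1 + 81)) = 1/(36 - 2*82) = 1/(36 - 164) = 1/(-128) = -1/128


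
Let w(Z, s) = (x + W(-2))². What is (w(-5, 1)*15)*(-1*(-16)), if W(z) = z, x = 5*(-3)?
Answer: 69360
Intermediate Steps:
x = -15
w(Z, s) = 289 (w(Z, s) = (-15 - 2)² = (-17)² = 289)
(w(-5, 1)*15)*(-1*(-16)) = (289*15)*(-1*(-16)) = 4335*16 = 69360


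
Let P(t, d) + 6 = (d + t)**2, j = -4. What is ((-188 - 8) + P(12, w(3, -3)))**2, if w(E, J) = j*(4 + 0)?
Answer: 34596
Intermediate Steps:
w(E, J) = -16 (w(E, J) = -4*(4 + 0) = -4*4 = -16)
P(t, d) = -6 + (d + t)**2
((-188 - 8) + P(12, w(3, -3)))**2 = ((-188 - 8) + (-6 + (-16 + 12)**2))**2 = (-196 + (-6 + (-4)**2))**2 = (-196 + (-6 + 16))**2 = (-196 + 10)**2 = (-186)**2 = 34596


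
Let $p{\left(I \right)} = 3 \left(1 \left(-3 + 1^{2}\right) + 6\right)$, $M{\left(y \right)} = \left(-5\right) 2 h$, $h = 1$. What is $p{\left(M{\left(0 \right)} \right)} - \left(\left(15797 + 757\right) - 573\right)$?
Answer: $-15969$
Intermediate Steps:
$M{\left(y \right)} = -10$ ($M{\left(y \right)} = \left(-5\right) 2 \cdot 1 = \left(-10\right) 1 = -10$)
$p{\left(I \right)} = 12$ ($p{\left(I \right)} = 3 \left(1 \left(-3 + 1\right) + 6\right) = 3 \left(1 \left(-2\right) + 6\right) = 3 \left(-2 + 6\right) = 3 \cdot 4 = 12$)
$p{\left(M{\left(0 \right)} \right)} - \left(\left(15797 + 757\right) - 573\right) = 12 - \left(\left(15797 + 757\right) - 573\right) = 12 - \left(16554 - 573\right) = 12 - 15981 = -15969$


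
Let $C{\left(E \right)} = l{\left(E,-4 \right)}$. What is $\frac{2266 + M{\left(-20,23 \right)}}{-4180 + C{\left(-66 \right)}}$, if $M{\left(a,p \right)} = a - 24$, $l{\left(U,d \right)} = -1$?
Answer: $- \frac{2222}{4181} \approx -0.53145$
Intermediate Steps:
$C{\left(E \right)} = -1$
$M{\left(a,p \right)} = -24 + a$
$\frac{2266 + M{\left(-20,23 \right)}}{-4180 + C{\left(-66 \right)}} = \frac{2266 - 44}{-4180 - 1} = \frac{2266 - 44}{-4181} = 2222 \left(- \frac{1}{4181}\right) = - \frac{2222}{4181}$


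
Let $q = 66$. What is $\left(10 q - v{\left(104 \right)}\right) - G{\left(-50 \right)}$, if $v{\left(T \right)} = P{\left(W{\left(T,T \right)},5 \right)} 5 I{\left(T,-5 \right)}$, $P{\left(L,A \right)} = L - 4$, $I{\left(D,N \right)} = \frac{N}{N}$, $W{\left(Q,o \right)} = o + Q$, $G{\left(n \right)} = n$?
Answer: $-310$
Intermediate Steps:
$W{\left(Q,o \right)} = Q + o$
$I{\left(D,N \right)} = 1$
$P{\left(L,A \right)} = -4 + L$ ($P{\left(L,A \right)} = L - 4 = -4 + L$)
$v{\left(T \right)} = -20 + 10 T$ ($v{\left(T \right)} = \left(-4 + \left(T + T\right)\right) 5 \cdot 1 = \left(-4 + 2 T\right) 5 \cdot 1 = \left(-20 + 10 T\right) 1 = -20 + 10 T$)
$\left(10 q - v{\left(104 \right)}\right) - G{\left(-50 \right)} = \left(10 \cdot 66 - \left(-20 + 10 \cdot 104\right)\right) - -50 = \left(660 - \left(-20 + 1040\right)\right) + 50 = \left(660 - 1020\right) + 50 = -360 + 50 = -310$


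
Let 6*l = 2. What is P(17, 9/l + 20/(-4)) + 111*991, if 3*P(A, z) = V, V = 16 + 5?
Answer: 110008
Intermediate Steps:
l = 1/3 (l = (1/6)*2 = 1/3 ≈ 0.33333)
V = 21
P(A, z) = 7 (P(A, z) = (1/3)*21 = 7)
P(17, 9/l + 20/(-4)) + 111*991 = 7 + 111*991 = 7 + 110001 = 110008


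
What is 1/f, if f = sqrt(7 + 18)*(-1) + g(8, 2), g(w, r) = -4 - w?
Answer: -1/17 ≈ -0.058824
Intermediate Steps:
f = -17 (f = sqrt(7 + 18)*(-1) + (-4 - 1*8) = sqrt(25)*(-1) + (-4 - 8) = 5*(-1) - 12 = -5 - 12 = -17)
1/f = 1/(-17) = -1/17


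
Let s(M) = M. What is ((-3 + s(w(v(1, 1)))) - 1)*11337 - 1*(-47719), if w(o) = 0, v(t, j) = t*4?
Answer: 2371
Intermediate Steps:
v(t, j) = 4*t
((-3 + s(w(v(1, 1)))) - 1)*11337 - 1*(-47719) = ((-3 + 0) - 1)*11337 - 1*(-47719) = (-3 - 1)*11337 + 47719 = -4*11337 + 47719 = -45348 + 47719 = 2371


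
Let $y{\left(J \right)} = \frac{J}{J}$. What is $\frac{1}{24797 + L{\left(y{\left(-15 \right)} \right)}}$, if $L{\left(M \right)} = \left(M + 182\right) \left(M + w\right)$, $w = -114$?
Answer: $\frac{1}{4118} \approx 0.00024284$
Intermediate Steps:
$y{\left(J \right)} = 1$
$L{\left(M \right)} = \left(-114 + M\right) \left(182 + M\right)$ ($L{\left(M \right)} = \left(M + 182\right) \left(M - 114\right) = \left(182 + M\right) \left(-114 + M\right) = \left(-114 + M\right) \left(182 + M\right)$)
$\frac{1}{24797 + L{\left(y{\left(-15 \right)} \right)}} = \frac{1}{24797 + \left(-20748 + 1^{2} + 68 \cdot 1\right)} = \frac{1}{24797 + \left(-20748 + 1 + 68\right)} = \frac{1}{24797 - 20679} = \frac{1}{4118}$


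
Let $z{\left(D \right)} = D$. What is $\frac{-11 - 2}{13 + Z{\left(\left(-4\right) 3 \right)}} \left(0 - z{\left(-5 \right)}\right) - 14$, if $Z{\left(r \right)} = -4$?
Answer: $- \frac{191}{9} \approx -21.222$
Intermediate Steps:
$\frac{-11 - 2}{13 + Z{\left(\left(-4\right) 3 \right)}} \left(0 - z{\left(-5 \right)}\right) - 14 = \frac{-11 - 2}{13 - 4} \left(0 - -5\right) - 14 = - \frac{13}{9} \left(0 + 5\right) - 14 = \left(-13\right) \frac{1}{9} \cdot 5 - 14 = \left(- \frac{13}{9}\right) 5 - 14 = - \frac{65}{9} - 14 = - \frac{191}{9}$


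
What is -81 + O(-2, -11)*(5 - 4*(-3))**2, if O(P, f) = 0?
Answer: -81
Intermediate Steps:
-81 + O(-2, -11)*(5 - 4*(-3))**2 = -81 + 0*(5 - 4*(-3))**2 = -81 + 0*(5 + 12)**2 = -81 + 0*17**2 = -81 + 0*289 = -81 + 0 = -81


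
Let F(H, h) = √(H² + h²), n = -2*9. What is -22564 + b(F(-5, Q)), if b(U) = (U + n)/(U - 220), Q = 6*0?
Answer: -4851247/215 ≈ -22564.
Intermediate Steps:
n = -18
Q = 0
b(U) = (-18 + U)/(-220 + U) (b(U) = (U - 18)/(U - 220) = (-18 + U)/(-220 + U))
-22564 + b(F(-5, Q)) = -22564 + (-18 + √((-5)² + 0²))/(-220 + √((-5)² + 0²)) = -22564 + (-18 + √(25 + 0))/(-220 + √(25 + 0)) = -22564 + (-18 + √25)/(-220 + √25) = -22564 + (-18 + 5)/(-220 + 5) = -22564 - 13/(-215) = -22564 - 1/215*(-13) = -22564 + 13/215 = -4851247/215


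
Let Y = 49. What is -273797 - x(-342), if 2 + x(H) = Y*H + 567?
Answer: -257604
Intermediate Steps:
x(H) = 565 + 49*H (x(H) = -2 + (49*H + 567) = -2 + (567 + 49*H) = 565 + 49*H)
-273797 - x(-342) = -273797 - (565 + 49*(-342)) = -273797 - (565 - 16758) = -273797 - 1*(-16193) = -273797 + 16193 = -257604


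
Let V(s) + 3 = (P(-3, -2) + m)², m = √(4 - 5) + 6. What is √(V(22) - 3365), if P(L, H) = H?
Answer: √(-3353 + 8*I) ≈ 0.06908 + 57.905*I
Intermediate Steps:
m = 6 + I (m = √(-1) + 6 = I + 6 = 6 + I ≈ 6.0 + 1.0*I)
V(s) = -3 + (4 + I)² (V(s) = -3 + (-2 + (6 + I))² = -3 + (4 + I)²)
√(V(22) - 3365) = √((12 + 8*I) - 3365) = √(-3353 + 8*I)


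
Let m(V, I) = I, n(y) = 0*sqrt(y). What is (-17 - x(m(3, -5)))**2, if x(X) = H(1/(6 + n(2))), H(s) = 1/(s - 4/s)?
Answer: 5880625/20449 ≈ 287.58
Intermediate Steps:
n(y) = 0
x(X) = -6/143 (x(X) = 1/((6 + 0)*(-4 + (1/(6 + 0))**2)) = 1/(6*(-4 + (1/6)**2)) = 1/(6*(-4 + 1/36)) = 1/(6*(-143/36)) = (1/6)*(-36/143) = -6/143)
(-17 - x(m(3, -5)))**2 = (-17 - 1*(-6/143))**2 = (-17 + 6/143)**2 = (-2425/143)**2 = 5880625/20449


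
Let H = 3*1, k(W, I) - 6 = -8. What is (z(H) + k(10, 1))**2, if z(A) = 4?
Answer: 4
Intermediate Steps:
k(W, I) = -2 (k(W, I) = 6 - 8 = -2)
H = 3
(z(H) + k(10, 1))**2 = (4 - 2)**2 = 2**2 = 4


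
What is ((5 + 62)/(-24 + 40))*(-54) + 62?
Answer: -1313/8 ≈ -164.13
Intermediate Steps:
((5 + 62)/(-24 + 40))*(-54) + 62 = (67/16)*(-54) + 62 = -1809/8 + 62 = -1313/8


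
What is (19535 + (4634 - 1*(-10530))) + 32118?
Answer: 66817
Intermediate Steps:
(19535 + (4634 - 1*(-10530))) + 32118 = (19535 + (4634 + 10530)) + 32118 = (19535 + 15164) + 32118 = 34699 + 32118 = 66817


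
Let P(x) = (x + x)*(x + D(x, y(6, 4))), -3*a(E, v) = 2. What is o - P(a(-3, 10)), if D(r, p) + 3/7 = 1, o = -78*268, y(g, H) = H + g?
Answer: -1316960/63 ≈ -20904.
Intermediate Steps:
a(E, v) = -⅔ (a(E, v) = -⅓*2 = -⅔)
o = -20904
D(r, p) = 4/7 (D(r, p) = -3/7 + 1 = 4/7)
P(x) = 2*x*(4/7 + x) (P(x) = (x + x)*(x + 4/7) = (2*x)*(4/7 + x) = 2*x*(4/7 + x))
o - P(a(-3, 10)) = -20904 - 2*(-2)*(4 + 7*(-⅔))/(7*3) = -20904 - 2*(-2)*(4 - 14/3)/(7*3) = -20904 - 2*(-2)*(-2)/(7*3*3) = -20904 - 1*8/63 = -20904 - 8/63 = -1316960/63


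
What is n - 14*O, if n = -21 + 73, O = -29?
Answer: 458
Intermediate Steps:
n = 52
n - 14*O = 52 - 14*(-29) = 52 + 406 = 458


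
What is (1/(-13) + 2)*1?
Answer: 25/13 ≈ 1.9231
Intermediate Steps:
(1/(-13) + 2)*1 = (-1/13 + 2)*1 = (25/13)*1 = 25/13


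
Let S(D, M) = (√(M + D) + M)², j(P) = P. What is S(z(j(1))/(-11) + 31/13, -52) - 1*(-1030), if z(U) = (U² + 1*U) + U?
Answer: 526828/143 - 8*I*√1020162/11 ≈ 3684.1 - 734.57*I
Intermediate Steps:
z(U) = U² + 2*U (z(U) = (U² + U) + U = (U + U²) + U = U² + 2*U)
S(D, M) = (M + √(D + M))² (S(D, M) = (√(D + M) + M)² = (M + √(D + M))²)
S(z(j(1))/(-11) + 31/13, -52) - 1*(-1030) = (-52 + √(((1*(2 + 1))/(-11) + 31/13) - 52))² - 1*(-1030) = (-52 + √(((1*3)*(-1/11) + 31*(1/13)) - 52))² + 1030 = (-52 + √((3*(-1/11) + 31/13) - 52))² + 1030 = (-52 + √((-3/11 + 31/13) - 52))² + 1030 = (-52 + √(302/143 - 52))² + 1030 = (-52 + √(-7134/143))² + 1030 = (-52 + I*√1020162/143)² + 1030 = 1030 + (-52 + I*√1020162/143)²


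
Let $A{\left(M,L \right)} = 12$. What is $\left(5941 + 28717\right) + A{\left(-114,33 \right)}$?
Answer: $34670$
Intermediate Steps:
$\left(5941 + 28717\right) + A{\left(-114,33 \right)} = \left(5941 + 28717\right) + 12 = 34658 + 12 = 34670$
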